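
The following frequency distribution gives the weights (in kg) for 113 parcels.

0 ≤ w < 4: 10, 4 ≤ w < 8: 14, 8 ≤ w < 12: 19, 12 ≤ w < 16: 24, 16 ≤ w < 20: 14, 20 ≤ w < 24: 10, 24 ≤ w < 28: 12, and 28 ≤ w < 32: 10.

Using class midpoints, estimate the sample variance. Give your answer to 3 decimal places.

68.195

Midpoints: 2, 6, 10, 14, 18, 22, 26, 30
n = 113, Σfm = 1714, mean = 15.1681
Σfm² = 33636
Σf(m − x̄)² = Σfm² − (Σfm)²/n = 33636 − 1714²/113 = 7637.8053
Sample variance = 7637.8053 / 112 = 68.1947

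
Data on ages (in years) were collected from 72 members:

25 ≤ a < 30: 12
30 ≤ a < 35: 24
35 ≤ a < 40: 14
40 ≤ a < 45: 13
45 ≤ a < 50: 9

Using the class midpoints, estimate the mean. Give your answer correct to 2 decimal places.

36.32

Midpoints: 27.5, 32.5, 37.5, 42.5, 47.5
Σfm = 12×27.5 + 24×32.5 + 14×37.5 + 13×42.5 + 9×47.5 = 2615
n = Σf = 72
Mean = 2615 / 72 = 36.3194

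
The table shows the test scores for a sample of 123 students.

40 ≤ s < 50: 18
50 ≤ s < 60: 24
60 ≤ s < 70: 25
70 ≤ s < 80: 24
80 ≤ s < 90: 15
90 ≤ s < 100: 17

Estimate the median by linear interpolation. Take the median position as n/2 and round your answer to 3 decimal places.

Cumulative frequencies: 18, 42, 67, 91, 106, 123
n = 123; position = n/2 = 61.5.
This falls in the class 60 ≤ s < 70: L = 60, F = 42, f = 25, h = 10.
Median ≈ 60 + ((61.5 − 42) / 25) × 10 = 67.8000

67.800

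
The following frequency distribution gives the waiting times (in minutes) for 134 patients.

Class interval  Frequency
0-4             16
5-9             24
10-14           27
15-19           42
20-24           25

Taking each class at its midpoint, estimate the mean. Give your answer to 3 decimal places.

13.343

Midpoints: 2, 7, 12, 17, 22
Σfm = 16×2 + 24×7 + 27×12 + 42×17 + 25×22 = 1788
n = Σf = 134
Mean = 1788 / 134 = 13.3433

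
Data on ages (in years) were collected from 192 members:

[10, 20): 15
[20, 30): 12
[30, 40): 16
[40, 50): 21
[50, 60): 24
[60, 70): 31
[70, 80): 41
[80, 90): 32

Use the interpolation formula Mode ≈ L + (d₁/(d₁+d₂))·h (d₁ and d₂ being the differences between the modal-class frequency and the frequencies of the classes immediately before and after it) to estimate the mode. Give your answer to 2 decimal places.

75.26

Modal class: [70, 80) (highest frequency 41).
d₁ = 41 − 31 = 10, d₂ = 41 − 32 = 9
Mode ≈ 70 + (10/(10+9)) × 10 = 70 + 5.2632 = 75.2632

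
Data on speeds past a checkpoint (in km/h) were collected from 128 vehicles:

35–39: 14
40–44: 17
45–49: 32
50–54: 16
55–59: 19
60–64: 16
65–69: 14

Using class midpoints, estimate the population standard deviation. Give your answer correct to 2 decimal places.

9.20

Midpoints: 37, 42, 47, 52, 57, 62, 67
n = 128, Σfm = 6581, mean = 51.4141
Σfm² = 349187
Σf(m − x̄)² = Σfm² − (Σfm)²/n = 349187 − 6581²/128 = 10831.0547
Population variance = 10831.0547 / 128 = 84.6176
Standard deviation = √84.6176 = 9.1988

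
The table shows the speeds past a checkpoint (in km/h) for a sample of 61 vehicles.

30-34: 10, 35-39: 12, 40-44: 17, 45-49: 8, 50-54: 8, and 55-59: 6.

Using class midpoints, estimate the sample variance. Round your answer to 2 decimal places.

60.15

Midpoints: 32, 37, 42, 47, 52, 57
n = 61, Σfm = 2612, mean = 42.8197
Σfm² = 115454
Σf(m − x̄)² = Σfm² − (Σfm)²/n = 115454 − 2612²/61 = 3609.0164
Sample variance = 3609.0164 / 60 = 60.1503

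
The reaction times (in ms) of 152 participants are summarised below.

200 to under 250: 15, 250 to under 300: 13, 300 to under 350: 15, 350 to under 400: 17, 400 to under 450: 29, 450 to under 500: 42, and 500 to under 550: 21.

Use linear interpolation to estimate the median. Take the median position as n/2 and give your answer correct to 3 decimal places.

Cumulative frequencies: 15, 28, 43, 60, 89, 131, 152
n = 152; position = n/2 = 76.
This falls in the class 400 to under 450: L = 400, F = 60, f = 29, h = 50.
Median ≈ 400 + ((76 − 60) / 29) × 50 = 427.5862

427.586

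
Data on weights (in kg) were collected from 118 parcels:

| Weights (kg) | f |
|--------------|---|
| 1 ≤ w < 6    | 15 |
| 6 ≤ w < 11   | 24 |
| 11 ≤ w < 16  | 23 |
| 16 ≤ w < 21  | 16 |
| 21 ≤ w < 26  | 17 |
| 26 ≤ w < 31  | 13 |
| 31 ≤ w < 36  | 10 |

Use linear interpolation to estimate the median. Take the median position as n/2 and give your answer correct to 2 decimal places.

15.35

Cumulative frequencies: 15, 39, 62, 78, 95, 108, 118
n = 118; position = n/2 = 59.
This falls in the class 11 ≤ w < 16: L = 11, F = 39, f = 23, h = 5.
Median ≈ 11 + ((59 − 39) / 23) × 5 = 15.3478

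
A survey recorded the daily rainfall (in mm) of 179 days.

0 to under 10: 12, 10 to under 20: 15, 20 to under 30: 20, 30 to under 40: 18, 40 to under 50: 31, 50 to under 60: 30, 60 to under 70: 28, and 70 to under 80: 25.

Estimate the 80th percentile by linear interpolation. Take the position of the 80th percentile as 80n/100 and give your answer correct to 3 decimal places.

66.143

Cumulative frequencies: 12, 27, 47, 65, 96, 126, 154, 179
n = 179; position = 80n/100 = 143.2.
This falls in the class 60 to under 70: L = 60, F = 126, f = 28, h = 10.
80th percentile ≈ 60 + ((143.2 − 126) / 28) × 10 = 66.1429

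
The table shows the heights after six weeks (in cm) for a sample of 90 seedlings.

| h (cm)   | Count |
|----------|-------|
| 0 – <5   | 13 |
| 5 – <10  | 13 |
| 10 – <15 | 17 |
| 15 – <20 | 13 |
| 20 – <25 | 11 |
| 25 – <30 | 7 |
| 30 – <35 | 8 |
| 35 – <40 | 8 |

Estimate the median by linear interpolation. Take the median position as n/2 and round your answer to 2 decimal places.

Cumulative frequencies: 13, 26, 43, 56, 67, 74, 82, 90
n = 90; position = n/2 = 45.
This falls in the class 15 – <20: L = 15, F = 43, f = 13, h = 5.
Median ≈ 15 + ((45 − 43) / 13) × 5 = 15.7692

15.77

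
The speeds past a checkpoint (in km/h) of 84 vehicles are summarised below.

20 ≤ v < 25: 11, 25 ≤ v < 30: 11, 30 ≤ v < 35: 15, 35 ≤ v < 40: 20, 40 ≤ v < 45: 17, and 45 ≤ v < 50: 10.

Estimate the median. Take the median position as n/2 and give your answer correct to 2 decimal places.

Cumulative frequencies: 11, 22, 37, 57, 74, 84
n = 84; position = n/2 = 42.
This falls in the class 35 ≤ v < 40: L = 35, F = 37, f = 20, h = 5.
Median ≈ 35 + ((42 − 37) / 20) × 5 = 36.2500

36.25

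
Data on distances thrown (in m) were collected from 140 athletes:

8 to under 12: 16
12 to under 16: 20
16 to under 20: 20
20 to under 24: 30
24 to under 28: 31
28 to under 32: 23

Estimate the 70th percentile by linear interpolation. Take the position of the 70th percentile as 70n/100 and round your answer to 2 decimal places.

Cumulative frequencies: 16, 36, 56, 86, 117, 140
n = 140; position = 70n/100 = 98.
This falls in the class 24 to under 28: L = 24, F = 86, f = 31, h = 4.
70th percentile ≈ 24 + ((98 − 86) / 31) × 4 = 25.5484

25.55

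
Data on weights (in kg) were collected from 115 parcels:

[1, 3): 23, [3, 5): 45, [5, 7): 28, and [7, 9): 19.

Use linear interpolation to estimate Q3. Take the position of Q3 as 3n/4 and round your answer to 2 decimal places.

6.30

Cumulative frequencies: 23, 68, 96, 115
n = 115; position = 3n/4 = 86.25.
This falls in the class [5, 7): L = 5, F = 68, f = 28, h = 2.
Upper quartile ≈ 5 + ((86.25 − 68) / 28) × 2 = 6.3036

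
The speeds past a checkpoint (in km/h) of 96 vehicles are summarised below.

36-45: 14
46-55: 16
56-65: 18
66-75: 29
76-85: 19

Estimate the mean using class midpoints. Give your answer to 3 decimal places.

62.896

Midpoints: 40.5, 50.5, 60.5, 70.5, 80.5
Σfm = 14×40.5 + 16×50.5 + 18×60.5 + 29×70.5 + 19×80.5 = 6038
n = Σf = 96
Mean = 6038 / 96 = 62.8958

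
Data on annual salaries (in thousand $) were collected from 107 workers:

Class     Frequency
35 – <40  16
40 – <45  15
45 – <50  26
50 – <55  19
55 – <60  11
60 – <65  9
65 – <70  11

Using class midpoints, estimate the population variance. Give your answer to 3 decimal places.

83.999

Midpoints: 37.5, 42.5, 47.5, 52.5, 57.5, 62.5, 67.5
n = 107, Σfm = 5407.5, mean = 50.5374
Σfm² = 282268.75
Σf(m − x̄)² = Σfm² − (Σfm)²/n = 282268.75 − 5407.5²/107 = 8987.8505
Population variance = 8987.8505 / 107 = 83.9986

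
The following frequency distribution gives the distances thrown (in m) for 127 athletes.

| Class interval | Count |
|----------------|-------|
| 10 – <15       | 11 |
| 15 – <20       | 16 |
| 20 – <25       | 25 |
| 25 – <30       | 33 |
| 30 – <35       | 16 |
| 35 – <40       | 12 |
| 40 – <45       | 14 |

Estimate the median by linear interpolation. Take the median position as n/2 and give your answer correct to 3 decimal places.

Cumulative frequencies: 11, 27, 52, 85, 101, 113, 127
n = 127; position = n/2 = 63.5.
This falls in the class 25 – <30: L = 25, F = 52, f = 33, h = 5.
Median ≈ 25 + ((63.5 − 52) / 33) × 5 = 26.7424

26.742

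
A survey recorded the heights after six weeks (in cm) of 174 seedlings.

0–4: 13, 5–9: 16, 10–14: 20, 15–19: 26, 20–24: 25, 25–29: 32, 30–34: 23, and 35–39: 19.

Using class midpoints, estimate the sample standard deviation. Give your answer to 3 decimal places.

Midpoints: 2, 7, 12, 17, 22, 27, 32, 37
n = 174, Σfm = 3673, mean = 21.1092
Σfm² = 96221
Σf(m − x̄)² = Σfm² − (Σfm)²/n = 96221 − 3673²/174 = 18686.9253
Sample variance = 18686.9253 / 173 = 108.0169
Standard deviation = √108.0169 = 10.3931

10.393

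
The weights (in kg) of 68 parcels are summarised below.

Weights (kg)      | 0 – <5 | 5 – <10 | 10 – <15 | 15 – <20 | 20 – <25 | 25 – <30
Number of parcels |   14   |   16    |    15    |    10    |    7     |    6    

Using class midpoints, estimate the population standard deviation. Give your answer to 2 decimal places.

7.76

Midpoints: 2.5, 7.5, 12.5, 17.5, 22.5, 27.5
n = 68, Σfm = 840, mean = 12.3529
Σfm² = 14475
Σf(m − x̄)² = Σfm² − (Σfm)²/n = 14475 − 840²/68 = 4098.5294
Population variance = 4098.5294 / 68 = 60.2725
Standard deviation = √60.2725 = 7.7635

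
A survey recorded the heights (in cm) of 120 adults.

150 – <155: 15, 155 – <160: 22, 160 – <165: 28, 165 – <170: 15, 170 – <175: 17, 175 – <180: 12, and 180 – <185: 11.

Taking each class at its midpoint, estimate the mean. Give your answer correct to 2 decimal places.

165.71

Midpoints: 152.5, 157.5, 162.5, 167.5, 172.5, 177.5, 182.5
Σfm = 15×152.5 + 22×157.5 + 28×162.5 + 15×167.5 + 17×172.5 + 12×177.5 + 11×182.5 = 19885
n = Σf = 120
Mean = 19885 / 120 = 165.7083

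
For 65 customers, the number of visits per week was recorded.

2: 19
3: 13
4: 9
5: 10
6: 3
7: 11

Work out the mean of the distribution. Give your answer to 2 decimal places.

3.97

Values: 2, 3, 4, 5, 6, 7
Σfx = 19×2 + 13×3 + 9×4 + 10×5 + 3×6 + 11×7 = 258
n = Σf = 65
Mean = 258 / 65 = 3.9692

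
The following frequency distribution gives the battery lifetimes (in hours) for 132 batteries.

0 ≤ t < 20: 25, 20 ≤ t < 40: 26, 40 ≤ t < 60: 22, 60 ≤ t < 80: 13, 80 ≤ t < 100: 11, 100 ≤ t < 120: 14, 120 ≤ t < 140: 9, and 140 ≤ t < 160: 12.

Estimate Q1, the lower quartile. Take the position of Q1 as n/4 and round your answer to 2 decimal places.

Cumulative frequencies: 25, 51, 73, 86, 97, 111, 120, 132
n = 132; position = n/4 = 33.
This falls in the class 20 ≤ t < 40: L = 20, F = 25, f = 26, h = 20.
Lower quartile ≈ 20 + ((33 − 25) / 26) × 20 = 26.1538

26.15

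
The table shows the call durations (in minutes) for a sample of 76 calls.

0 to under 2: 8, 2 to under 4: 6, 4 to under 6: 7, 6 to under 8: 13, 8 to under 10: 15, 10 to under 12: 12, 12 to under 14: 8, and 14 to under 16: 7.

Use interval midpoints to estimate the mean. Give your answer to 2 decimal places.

Midpoints: 1, 3, 5, 7, 9, 11, 13, 15
Σfm = 8×1 + 6×3 + 7×5 + 13×7 + 15×9 + 12×11 + 8×13 + 7×15 = 628
n = Σf = 76
Mean = 628 / 76 = 8.2632

8.26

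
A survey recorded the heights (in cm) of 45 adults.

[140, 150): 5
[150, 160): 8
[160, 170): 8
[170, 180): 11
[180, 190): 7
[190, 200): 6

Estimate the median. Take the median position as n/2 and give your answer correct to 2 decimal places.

171.36

Cumulative frequencies: 5, 13, 21, 32, 39, 45
n = 45; position = n/2 = 22.5.
This falls in the class [170, 180): L = 170, F = 21, f = 11, h = 10.
Median ≈ 170 + ((22.5 − 21) / 11) × 10 = 171.3636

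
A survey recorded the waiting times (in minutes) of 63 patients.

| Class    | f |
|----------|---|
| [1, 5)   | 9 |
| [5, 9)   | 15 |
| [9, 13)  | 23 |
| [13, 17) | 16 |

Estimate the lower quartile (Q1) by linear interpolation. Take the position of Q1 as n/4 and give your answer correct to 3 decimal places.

6.800

Cumulative frequencies: 9, 24, 47, 63
n = 63; position = n/4 = 15.75.
This falls in the class [5, 9): L = 5, F = 9, f = 15, h = 4.
Lower quartile ≈ 5 + ((15.75 − 9) / 15) × 4 = 6.8000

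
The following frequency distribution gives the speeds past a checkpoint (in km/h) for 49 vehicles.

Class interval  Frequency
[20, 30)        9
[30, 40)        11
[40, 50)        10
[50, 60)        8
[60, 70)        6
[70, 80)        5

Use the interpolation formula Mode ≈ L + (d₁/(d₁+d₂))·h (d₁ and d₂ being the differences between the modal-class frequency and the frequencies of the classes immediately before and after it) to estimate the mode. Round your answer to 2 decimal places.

36.67

Modal class: [30, 40) (highest frequency 11).
d₁ = 11 − 9 = 2, d₂ = 11 − 10 = 1
Mode ≈ 30 + (2/(2+1)) × 10 = 30 + 6.6667 = 36.6667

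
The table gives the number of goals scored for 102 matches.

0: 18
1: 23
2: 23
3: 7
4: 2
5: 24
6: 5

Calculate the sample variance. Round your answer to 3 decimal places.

3.832

Values: 0, 1, 2, 3, 4, 5, 6
n = 102, Σfx = 248, mean = 2.4314
Σfx² = 990
Σf(x − x̄)² = Σfx² − (Σfx)²/n = 990 − 248²/102 = 387.0196
Sample variance = 387.0196 / 101 = 3.8319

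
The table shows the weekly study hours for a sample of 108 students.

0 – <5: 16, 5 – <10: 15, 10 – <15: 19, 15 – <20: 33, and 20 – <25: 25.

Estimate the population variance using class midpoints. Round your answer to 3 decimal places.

Midpoints: 2.5, 7.5, 12.5, 17.5, 22.5
n = 108, Σfm = 1530, mean = 14.1667
Σfm² = 26675
Σf(m − x̄)² = Σfm² − (Σfm)²/n = 26675 − 1530²/108 = 5000.0000
Population variance = 5000.0000 / 108 = 46.2963

46.296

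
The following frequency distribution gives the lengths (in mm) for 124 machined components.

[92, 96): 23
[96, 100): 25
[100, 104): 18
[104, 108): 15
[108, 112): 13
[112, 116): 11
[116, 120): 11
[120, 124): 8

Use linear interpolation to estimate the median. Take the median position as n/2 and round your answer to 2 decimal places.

Cumulative frequencies: 23, 48, 66, 81, 94, 105, 116, 124
n = 124; position = n/2 = 62.
This falls in the class [100, 104): L = 100, F = 48, f = 18, h = 4.
Median ≈ 100 + ((62 − 48) / 18) × 4 = 103.1111

103.11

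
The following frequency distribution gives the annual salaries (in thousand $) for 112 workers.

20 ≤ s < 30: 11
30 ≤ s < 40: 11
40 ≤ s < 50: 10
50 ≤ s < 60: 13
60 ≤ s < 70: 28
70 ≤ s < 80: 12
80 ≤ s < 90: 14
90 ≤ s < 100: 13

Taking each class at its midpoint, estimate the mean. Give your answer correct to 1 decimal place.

62.2

Midpoints: 25, 35, 45, 55, 65, 75, 85, 95
Σfm = 11×25 + 11×35 + 10×45 + 13×55 + 28×65 + 12×75 + 14×85 + 13×95 = 6970
n = Σf = 112
Mean = 6970 / 112 = 62.2321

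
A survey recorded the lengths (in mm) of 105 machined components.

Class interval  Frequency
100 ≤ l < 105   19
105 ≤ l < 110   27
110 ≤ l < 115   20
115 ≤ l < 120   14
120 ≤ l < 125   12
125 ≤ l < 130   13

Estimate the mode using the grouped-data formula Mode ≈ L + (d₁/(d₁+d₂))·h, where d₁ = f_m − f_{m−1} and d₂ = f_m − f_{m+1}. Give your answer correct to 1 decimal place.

107.7

Modal class: 105 ≤ l < 110 (highest frequency 27).
d₁ = 27 − 19 = 8, d₂ = 27 − 20 = 7
Mode ≈ 105 + (8/(8+7)) × 5 = 105 + 2.6667 = 107.6667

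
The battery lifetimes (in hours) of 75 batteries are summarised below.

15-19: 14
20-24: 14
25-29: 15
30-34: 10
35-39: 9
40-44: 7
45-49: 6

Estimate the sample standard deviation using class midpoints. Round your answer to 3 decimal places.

Midpoints: 17, 22, 27, 32, 37, 42, 47
n = 75, Σfm = 2180, mean = 29.0667
Σfm² = 69920
Σf(m − x̄)² = Σfm² − (Σfm)²/n = 69920 − 2180²/75 = 6554.6667
Sample variance = 6554.6667 / 74 = 88.5766
Standard deviation = √88.5766 = 9.4115

9.412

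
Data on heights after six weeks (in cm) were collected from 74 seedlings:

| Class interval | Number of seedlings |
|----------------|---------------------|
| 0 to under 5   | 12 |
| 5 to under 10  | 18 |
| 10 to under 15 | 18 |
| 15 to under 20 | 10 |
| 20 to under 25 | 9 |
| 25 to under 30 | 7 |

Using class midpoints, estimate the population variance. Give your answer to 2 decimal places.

58.90

Midpoints: 2.5, 7.5, 12.5, 17.5, 22.5, 27.5
n = 74, Σfm = 960, mean = 12.9730
Σfm² = 16812.5
Σf(m − x̄)² = Σfm² − (Σfm)²/n = 16812.5 − 960²/74 = 4358.4459
Population variance = 4358.4459 / 74 = 58.8979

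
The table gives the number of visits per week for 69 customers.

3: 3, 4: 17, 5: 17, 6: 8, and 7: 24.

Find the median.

Cumulative frequencies: 3, 20, 37, 45, 69
n = 69, so the median is the value in position (n+1)/2 = 35.
Position 35 falls at value 5.

5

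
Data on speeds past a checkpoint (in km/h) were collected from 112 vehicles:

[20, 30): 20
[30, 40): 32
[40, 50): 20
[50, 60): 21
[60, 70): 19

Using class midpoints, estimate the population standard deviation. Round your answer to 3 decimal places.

13.611

Midpoints: 25, 35, 45, 55, 65
n = 112, Σfm = 4910, mean = 43.8393
Σfm² = 236000
Σf(m − x̄)² = Σfm² − (Σfm)²/n = 236000 − 4910²/112 = 20749.1071
Population variance = 20749.1071 / 112 = 185.2599
Standard deviation = √185.2599 = 13.6110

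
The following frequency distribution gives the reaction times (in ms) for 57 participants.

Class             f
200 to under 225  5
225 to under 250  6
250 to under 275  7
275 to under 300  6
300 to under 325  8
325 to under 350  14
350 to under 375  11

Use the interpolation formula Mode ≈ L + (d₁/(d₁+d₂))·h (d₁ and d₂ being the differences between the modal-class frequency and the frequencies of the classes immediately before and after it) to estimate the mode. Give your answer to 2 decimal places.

Modal class: 325 to under 350 (highest frequency 14).
d₁ = 14 − 8 = 6, d₂ = 14 − 11 = 3
Mode ≈ 325 + (6/(6+3)) × 25 = 325 + 16.6667 = 341.6667

341.67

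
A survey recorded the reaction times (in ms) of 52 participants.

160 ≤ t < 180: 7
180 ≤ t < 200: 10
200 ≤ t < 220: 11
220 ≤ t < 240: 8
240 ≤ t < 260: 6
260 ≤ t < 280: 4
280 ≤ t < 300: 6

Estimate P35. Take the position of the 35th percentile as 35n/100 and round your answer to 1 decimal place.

202.2

Cumulative frequencies: 7, 17, 28, 36, 42, 46, 52
n = 52; position = 35n/100 = 18.2.
This falls in the class 200 ≤ t < 220: L = 200, F = 17, f = 11, h = 20.
35th percentile ≈ 200 + ((18.2 − 17) / 11) × 20 = 202.1818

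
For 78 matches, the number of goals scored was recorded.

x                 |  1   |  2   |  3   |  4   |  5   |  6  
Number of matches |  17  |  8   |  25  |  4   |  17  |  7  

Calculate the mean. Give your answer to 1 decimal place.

Values: 1, 2, 3, 4, 5, 6
Σfx = 17×1 + 8×2 + 25×3 + 4×4 + 17×5 + 7×6 = 251
n = Σf = 78
Mean = 251 / 78 = 3.2179

3.2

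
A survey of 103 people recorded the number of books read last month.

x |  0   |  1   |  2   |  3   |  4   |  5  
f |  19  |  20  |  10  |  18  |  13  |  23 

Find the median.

Cumulative frequencies: 19, 39, 49, 67, 80, 103
n = 103, so the median is the value in position (n+1)/2 = 52.
Position 52 falls at value 3.

3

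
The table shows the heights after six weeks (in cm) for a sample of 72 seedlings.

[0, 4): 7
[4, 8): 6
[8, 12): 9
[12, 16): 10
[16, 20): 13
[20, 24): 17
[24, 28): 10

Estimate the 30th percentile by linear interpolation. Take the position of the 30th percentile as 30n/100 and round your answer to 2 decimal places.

11.82

Cumulative frequencies: 7, 13, 22, 32, 45, 62, 72
n = 72; position = 30n/100 = 21.6.
This falls in the class [8, 12): L = 8, F = 13, f = 9, h = 4.
30th percentile ≈ 8 + ((21.6 − 13) / 9) × 4 = 11.8222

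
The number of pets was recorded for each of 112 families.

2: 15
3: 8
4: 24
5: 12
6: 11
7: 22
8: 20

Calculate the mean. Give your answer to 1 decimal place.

Values: 2, 3, 4, 5, 6, 7, 8
Σfx = 15×2 + 8×3 + 24×4 + 12×5 + 11×6 + 22×7 + 20×8 = 590
n = Σf = 112
Mean = 590 / 112 = 5.2679

5.3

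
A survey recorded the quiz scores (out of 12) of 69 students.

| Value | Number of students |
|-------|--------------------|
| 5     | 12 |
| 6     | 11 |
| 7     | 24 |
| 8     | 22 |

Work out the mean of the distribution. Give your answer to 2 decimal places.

Values: 5, 6, 7, 8
Σfx = 12×5 + 11×6 + 24×7 + 22×8 = 470
n = Σf = 69
Mean = 470 / 69 = 6.8116

6.81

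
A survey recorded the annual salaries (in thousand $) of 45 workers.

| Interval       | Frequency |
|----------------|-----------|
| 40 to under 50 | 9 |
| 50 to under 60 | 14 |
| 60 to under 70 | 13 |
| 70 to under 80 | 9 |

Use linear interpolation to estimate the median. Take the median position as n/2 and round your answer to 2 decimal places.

Cumulative frequencies: 9, 23, 36, 45
n = 45; position = n/2 = 22.5.
This falls in the class 50 to under 60: L = 50, F = 9, f = 14, h = 10.
Median ≈ 50 + ((22.5 − 9) / 14) × 10 = 59.6429

59.64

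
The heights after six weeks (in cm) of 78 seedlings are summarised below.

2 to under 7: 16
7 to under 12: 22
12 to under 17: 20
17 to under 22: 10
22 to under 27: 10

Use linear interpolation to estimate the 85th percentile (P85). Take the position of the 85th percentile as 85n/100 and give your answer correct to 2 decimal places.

21.15

Cumulative frequencies: 16, 38, 58, 68, 78
n = 78; position = 85n/100 = 66.3.
This falls in the class 17 to under 22: L = 17, F = 58, f = 10, h = 5.
85th percentile ≈ 17 + ((66.3 − 58) / 10) × 5 = 21.1500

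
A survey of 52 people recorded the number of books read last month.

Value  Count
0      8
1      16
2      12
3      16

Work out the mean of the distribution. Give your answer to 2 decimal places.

1.69

Values: 0, 1, 2, 3
Σfx = 8×0 + 16×1 + 12×2 + 16×3 = 88
n = Σf = 52
Mean = 88 / 52 = 1.6923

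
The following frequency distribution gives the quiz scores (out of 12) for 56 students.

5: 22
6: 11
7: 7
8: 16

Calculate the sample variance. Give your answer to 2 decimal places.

1.60

Values: 5, 6, 7, 8
n = 56, Σfx = 353, mean = 6.3036
Σfx² = 2313
Σf(x − x̄)² = Σfx² − (Σfx)²/n = 2313 − 353²/56 = 87.8393
Sample variance = 87.8393 / 55 = 1.5971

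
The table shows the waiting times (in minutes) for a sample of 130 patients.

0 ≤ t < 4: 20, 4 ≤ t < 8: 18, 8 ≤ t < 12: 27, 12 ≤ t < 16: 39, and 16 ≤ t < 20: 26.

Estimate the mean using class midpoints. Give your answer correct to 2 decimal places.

11.02

Midpoints: 2, 6, 10, 14, 18
Σfm = 20×2 + 18×6 + 27×10 + 39×14 + 26×18 = 1432
n = Σf = 130
Mean = 1432 / 130 = 11.0154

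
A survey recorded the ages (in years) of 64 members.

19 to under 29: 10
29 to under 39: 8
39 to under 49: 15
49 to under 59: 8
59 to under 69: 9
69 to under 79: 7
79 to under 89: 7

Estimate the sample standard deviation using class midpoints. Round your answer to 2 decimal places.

19.21

Midpoints: 24, 34, 44, 54, 64, 74, 84
n = 64, Σfm = 3286, mean = 51.3438
Σfm² = 191964
Σf(m − x̄)² = Σfm² − (Σfm)²/n = 191964 − 3286²/64 = 23248.4375
Sample variance = 23248.4375 / 63 = 369.0228
Standard deviation = √369.0228 = 19.2100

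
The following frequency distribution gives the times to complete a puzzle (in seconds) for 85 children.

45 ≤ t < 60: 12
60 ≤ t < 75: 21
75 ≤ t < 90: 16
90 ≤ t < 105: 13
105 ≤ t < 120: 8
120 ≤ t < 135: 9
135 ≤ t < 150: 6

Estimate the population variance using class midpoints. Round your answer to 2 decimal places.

732.15

Midpoints: 52.5, 67.5, 82.5, 97.5, 112.5, 127.5, 142.5
n = 85, Σfm = 7537.5, mean = 88.6765
Σfm² = 730631.25
Σf(m − x̄)² = Σfm² − (Σfm)²/n = 730631.25 − 7537.5²/85 = 62232.3529
Population variance = 62232.3529 / 85 = 732.1453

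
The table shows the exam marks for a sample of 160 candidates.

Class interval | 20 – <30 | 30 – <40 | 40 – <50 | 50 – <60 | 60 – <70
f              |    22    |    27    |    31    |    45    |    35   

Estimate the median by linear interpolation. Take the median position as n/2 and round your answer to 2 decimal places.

Cumulative frequencies: 22, 49, 80, 125, 160
n = 160; position = n/2 = 80.
This falls in the class 40 – <50: L = 40, F = 49, f = 31, h = 10.
Median ≈ 40 + ((80 − 49) / 31) × 10 = 50.0000

50.00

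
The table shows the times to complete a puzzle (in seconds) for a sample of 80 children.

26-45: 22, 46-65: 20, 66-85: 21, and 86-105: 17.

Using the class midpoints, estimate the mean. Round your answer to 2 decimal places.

63.75

Midpoints: 35.5, 55.5, 75.5, 95.5
Σfm = 22×35.5 + 20×55.5 + 21×75.5 + 17×95.5 = 5100
n = Σf = 80
Mean = 5100 / 80 = 63.7500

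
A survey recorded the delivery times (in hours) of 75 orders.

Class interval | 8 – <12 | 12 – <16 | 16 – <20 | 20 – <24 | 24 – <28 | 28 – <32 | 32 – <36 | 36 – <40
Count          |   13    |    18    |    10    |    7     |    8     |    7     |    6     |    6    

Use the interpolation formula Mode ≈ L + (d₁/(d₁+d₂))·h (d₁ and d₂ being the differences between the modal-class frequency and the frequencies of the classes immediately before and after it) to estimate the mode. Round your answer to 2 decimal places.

13.54

Modal class: 12 – <16 (highest frequency 18).
d₁ = 18 − 13 = 5, d₂ = 18 − 10 = 8
Mode ≈ 12 + (5/(5+8)) × 4 = 12 + 1.5385 = 13.5385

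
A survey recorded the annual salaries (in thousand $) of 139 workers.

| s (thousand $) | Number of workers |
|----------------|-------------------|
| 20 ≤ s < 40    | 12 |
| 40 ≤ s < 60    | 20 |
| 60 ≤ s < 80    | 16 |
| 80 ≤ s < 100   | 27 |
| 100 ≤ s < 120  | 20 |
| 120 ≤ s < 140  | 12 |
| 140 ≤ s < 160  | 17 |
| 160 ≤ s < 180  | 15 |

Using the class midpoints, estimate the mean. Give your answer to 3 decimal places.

Midpoints: 30, 50, 70, 90, 110, 130, 150, 170
Σfm = 12×30 + 20×50 + 16×70 + 27×90 + 20×110 + 12×130 + 17×150 + 15×170 = 13770
n = Σf = 139
Mean = 13770 / 139 = 99.0647

99.065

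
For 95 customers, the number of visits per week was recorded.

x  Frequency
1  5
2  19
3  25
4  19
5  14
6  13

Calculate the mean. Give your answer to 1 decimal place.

Values: 1, 2, 3, 4, 5, 6
Σfx = 5×1 + 19×2 + 25×3 + 19×4 + 14×5 + 13×6 = 342
n = Σf = 95
Mean = 342 / 95 = 3.6000

3.6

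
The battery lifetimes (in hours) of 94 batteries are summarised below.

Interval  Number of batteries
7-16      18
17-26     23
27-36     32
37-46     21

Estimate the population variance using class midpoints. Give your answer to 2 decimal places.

107.06

Midpoints: 11.5, 21.5, 31.5, 41.5
n = 94, Σfm = 2581, mean = 27.4574
Σfm² = 80931.5
Σf(m − x̄)² = Σfm² − (Σfm)²/n = 80931.5 − 2581²/94 = 10063.8298
Population variance = 10063.8298 / 94 = 107.0620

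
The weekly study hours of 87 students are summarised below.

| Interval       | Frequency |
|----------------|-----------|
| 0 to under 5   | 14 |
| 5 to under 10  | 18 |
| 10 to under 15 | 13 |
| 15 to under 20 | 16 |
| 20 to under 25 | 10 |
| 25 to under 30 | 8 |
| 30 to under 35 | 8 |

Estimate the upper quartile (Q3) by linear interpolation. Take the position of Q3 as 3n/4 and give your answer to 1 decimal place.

22.1

Cumulative frequencies: 14, 32, 45, 61, 71, 79, 87
n = 87; position = 3n/4 = 65.25.
This falls in the class 20 to under 25: L = 20, F = 61, f = 10, h = 5.
Upper quartile ≈ 20 + ((65.25 − 61) / 10) × 5 = 22.1250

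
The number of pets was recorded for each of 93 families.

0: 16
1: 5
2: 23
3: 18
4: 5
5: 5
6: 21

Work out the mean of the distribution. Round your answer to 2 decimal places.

Values: 0, 1, 2, 3, 4, 5, 6
Σfx = 16×0 + 5×1 + 23×2 + 18×3 + 5×4 + 5×5 + 21×6 = 276
n = Σf = 93
Mean = 276 / 93 = 2.9677

2.97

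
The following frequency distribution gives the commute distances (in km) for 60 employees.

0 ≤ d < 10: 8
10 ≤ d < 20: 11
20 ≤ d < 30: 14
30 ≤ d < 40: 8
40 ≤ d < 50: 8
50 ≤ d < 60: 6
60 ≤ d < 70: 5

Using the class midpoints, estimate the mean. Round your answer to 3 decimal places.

30.833

Midpoints: 5, 15, 25, 35, 45, 55, 65
Σfm = 8×5 + 11×15 + 14×25 + 8×35 + 8×45 + 6×55 + 5×65 = 1850
n = Σf = 60
Mean = 1850 / 60 = 30.8333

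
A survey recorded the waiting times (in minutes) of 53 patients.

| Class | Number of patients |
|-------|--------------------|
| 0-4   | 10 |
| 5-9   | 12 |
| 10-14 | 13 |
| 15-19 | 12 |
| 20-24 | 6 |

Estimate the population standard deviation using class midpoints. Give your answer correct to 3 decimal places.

Midpoints: 2, 7, 12, 17, 22
n = 53, Σfm = 596, mean = 11.2453
Σfm² = 8872
Σf(m − x̄)² = Σfm² − (Σfm)²/n = 8872 − 596²/53 = 2169.8113
Population variance = 2169.8113 / 53 = 40.9398
Standard deviation = √40.9398 = 6.3984

6.398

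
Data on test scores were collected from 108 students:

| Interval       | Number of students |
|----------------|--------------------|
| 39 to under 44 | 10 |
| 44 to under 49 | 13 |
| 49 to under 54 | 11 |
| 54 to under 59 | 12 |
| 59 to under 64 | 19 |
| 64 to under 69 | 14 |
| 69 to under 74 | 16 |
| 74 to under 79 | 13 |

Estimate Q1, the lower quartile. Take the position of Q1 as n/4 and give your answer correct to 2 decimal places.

Cumulative frequencies: 10, 23, 34, 46, 65, 79, 95, 108
n = 108; position = n/4 = 27.
This falls in the class 49 to under 54: L = 49, F = 23, f = 11, h = 5.
Lower quartile ≈ 49 + ((27 − 23) / 11) × 5 = 50.8182

50.82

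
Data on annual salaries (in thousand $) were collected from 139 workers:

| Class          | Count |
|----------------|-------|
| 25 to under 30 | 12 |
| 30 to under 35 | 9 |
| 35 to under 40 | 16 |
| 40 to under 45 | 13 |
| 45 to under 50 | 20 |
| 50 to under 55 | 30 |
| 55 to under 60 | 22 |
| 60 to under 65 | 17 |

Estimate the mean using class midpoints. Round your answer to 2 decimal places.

47.68

Midpoints: 27.5, 32.5, 37.5, 42.5, 47.5, 52.5, 57.5, 62.5
Σfm = 12×27.5 + 9×32.5 + 16×37.5 + 13×42.5 + 20×47.5 + 30×52.5 + 22×57.5 + 17×62.5 = 6627.5
n = Σf = 139
Mean = 6627.5 / 139 = 47.6799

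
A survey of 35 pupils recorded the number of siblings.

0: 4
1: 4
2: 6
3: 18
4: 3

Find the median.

Cumulative frequencies: 4, 8, 14, 32, 35
n = 35, so the median is the value in position (n+1)/2 = 18.
Position 18 falls at value 3.

3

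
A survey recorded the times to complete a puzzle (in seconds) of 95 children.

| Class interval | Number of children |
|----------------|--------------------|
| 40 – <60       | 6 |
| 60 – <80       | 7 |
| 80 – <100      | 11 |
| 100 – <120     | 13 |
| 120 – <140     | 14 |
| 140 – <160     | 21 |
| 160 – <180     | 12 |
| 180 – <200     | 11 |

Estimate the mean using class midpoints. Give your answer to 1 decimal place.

Midpoints: 50, 70, 90, 110, 130, 150, 170, 190
Σfm = 6×50 + 7×70 + 11×90 + 13×110 + 14×130 + 21×150 + 12×170 + 11×190 = 12310
n = Σf = 95
Mean = 12310 / 95 = 129.5789

129.6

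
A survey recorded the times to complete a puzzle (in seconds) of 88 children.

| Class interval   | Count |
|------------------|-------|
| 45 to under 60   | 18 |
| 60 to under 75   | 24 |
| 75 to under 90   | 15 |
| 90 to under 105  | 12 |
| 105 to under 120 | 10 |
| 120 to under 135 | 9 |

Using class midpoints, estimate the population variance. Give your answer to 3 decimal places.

585.482

Midpoints: 52.5, 67.5, 82.5, 97.5, 112.5, 127.5
n = 88, Σfm = 7245, mean = 82.3295
Σfm² = 648000
Σf(m − x̄)² = Σfm² − (Σfm)²/n = 648000 − 7245²/88 = 51522.4432
Population variance = 51522.4432 / 88 = 585.4823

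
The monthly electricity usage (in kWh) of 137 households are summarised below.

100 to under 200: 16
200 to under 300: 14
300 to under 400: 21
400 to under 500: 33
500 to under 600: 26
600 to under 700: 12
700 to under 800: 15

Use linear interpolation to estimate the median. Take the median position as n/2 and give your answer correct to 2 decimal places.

453.03

Cumulative frequencies: 16, 30, 51, 84, 110, 122, 137
n = 137; position = n/2 = 68.5.
This falls in the class 400 to under 500: L = 400, F = 51, f = 33, h = 100.
Median ≈ 400 + ((68.5 − 51) / 33) × 100 = 453.0303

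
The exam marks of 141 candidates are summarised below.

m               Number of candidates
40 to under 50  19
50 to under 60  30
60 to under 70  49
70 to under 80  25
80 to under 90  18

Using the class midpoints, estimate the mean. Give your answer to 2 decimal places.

64.50

Midpoints: 45, 55, 65, 75, 85
Σfm = 19×45 + 30×55 + 49×65 + 25×75 + 18×85 = 9095
n = Σf = 141
Mean = 9095 / 141 = 64.5035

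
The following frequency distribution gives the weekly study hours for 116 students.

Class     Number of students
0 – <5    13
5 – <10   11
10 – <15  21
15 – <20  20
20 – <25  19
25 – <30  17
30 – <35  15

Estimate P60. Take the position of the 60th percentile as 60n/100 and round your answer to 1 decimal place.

21.2

Cumulative frequencies: 13, 24, 45, 65, 84, 101, 116
n = 116; position = 60n/100 = 69.6.
This falls in the class 20 – <25: L = 20, F = 65, f = 19, h = 5.
60th percentile ≈ 20 + ((69.6 − 65) / 19) × 5 = 21.2105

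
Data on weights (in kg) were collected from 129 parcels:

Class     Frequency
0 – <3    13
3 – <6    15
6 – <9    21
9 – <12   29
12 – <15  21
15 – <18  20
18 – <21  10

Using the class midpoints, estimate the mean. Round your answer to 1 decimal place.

10.5

Midpoints: 1.5, 4.5, 7.5, 10.5, 13.5, 16.5, 19.5
Σfm = 13×1.5 + 15×4.5 + 21×7.5 + 29×10.5 + 21×13.5 + 20×16.5 + 10×19.5 = 1357.5
n = Σf = 129
Mean = 1357.5 / 129 = 10.5233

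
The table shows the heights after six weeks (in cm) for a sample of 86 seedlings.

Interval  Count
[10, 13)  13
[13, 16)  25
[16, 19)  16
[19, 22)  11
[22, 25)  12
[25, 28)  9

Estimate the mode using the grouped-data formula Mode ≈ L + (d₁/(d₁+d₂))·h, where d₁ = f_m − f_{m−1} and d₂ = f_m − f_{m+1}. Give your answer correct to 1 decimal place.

Modal class: [13, 16) (highest frequency 25).
d₁ = 25 − 13 = 12, d₂ = 25 − 16 = 9
Mode ≈ 13 + (12/(12+9)) × 3 = 13 + 1.7143 = 14.7143

14.7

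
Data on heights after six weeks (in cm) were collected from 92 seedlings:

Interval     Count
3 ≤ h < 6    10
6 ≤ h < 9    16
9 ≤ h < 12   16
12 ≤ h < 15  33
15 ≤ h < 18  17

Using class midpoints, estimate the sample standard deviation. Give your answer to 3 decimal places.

Midpoints: 4.5, 7.5, 10.5, 13.5, 16.5
n = 92, Σfm = 1059, mean = 11.5109
Σfm² = 13509
Σf(m − x̄)² = Σfm² − (Σfm)²/n = 13509 − 1059²/92 = 1318.9891
Sample variance = 1318.9891 / 91 = 14.4944
Standard deviation = √14.4944 = 3.8071

3.807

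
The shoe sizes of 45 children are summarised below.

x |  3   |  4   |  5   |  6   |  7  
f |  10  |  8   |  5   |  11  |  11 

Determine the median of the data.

Cumulative frequencies: 10, 18, 23, 34, 45
n = 45, so the median is the value in position (n+1)/2 = 23.
Position 23 falls at value 5.

5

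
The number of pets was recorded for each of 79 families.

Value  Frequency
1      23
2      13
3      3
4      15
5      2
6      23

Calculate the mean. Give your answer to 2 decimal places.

Values: 1, 2, 3, 4, 5, 6
Σfx = 23×1 + 13×2 + 3×3 + 15×4 + 2×5 + 23×6 = 266
n = Σf = 79
Mean = 266 / 79 = 3.3671

3.37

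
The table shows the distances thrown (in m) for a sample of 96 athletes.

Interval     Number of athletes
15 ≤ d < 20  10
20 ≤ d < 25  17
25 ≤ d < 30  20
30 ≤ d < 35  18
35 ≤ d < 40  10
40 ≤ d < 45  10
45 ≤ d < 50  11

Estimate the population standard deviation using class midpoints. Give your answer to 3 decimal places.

9.163

Midpoints: 17.5, 22.5, 27.5, 32.5, 37.5, 42.5, 47.5
n = 96, Σfm = 3015, mean = 31.4062
Σfm² = 102750
Σf(m − x̄)² = Σfm² − (Σfm)²/n = 102750 − 3015²/96 = 8060.1562
Population variance = 8060.1562 / 96 = 83.9600
Standard deviation = √83.9600 = 9.1630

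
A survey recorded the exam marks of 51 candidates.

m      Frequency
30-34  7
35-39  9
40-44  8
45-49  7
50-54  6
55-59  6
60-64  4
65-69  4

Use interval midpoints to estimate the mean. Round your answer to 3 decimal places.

46.902

Midpoints: 32, 37, 42, 47, 52, 57, 62, 67
Σfm = 7×32 + 9×37 + 8×42 + 7×47 + 6×52 + 6×57 + 4×62 + 4×67 = 2392
n = Σf = 51
Mean = 2392 / 51 = 46.9020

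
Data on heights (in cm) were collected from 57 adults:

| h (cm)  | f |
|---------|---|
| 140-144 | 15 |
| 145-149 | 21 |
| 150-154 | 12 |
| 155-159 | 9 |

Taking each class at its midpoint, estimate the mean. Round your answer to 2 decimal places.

Midpoints: 142, 147, 152, 157
Σfm = 15×142 + 21×147 + 12×152 + 9×157 = 8454
n = Σf = 57
Mean = 8454 / 57 = 148.3158

148.32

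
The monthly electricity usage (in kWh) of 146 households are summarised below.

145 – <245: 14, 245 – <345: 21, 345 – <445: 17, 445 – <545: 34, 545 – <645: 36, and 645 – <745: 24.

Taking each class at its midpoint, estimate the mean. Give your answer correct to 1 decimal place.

Midpoints: 195, 295, 395, 495, 595, 695
Σfm = 14×195 + 21×295 + 17×395 + 34×495 + 36×595 + 24×695 = 70570
n = Σf = 146
Mean = 70570 / 146 = 483.3562

483.4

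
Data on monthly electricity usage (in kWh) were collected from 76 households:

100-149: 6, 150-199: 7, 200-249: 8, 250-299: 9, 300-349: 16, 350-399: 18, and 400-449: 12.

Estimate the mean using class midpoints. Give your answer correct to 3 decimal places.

306.079

Midpoints: 124.5, 174.5, 224.5, 274.5, 324.5, 374.5, 424.5
Σfm = 6×124.5 + 7×174.5 + 8×224.5 + 9×274.5 + 16×324.5 + 18×374.5 + 12×424.5 = 23262
n = Σf = 76
Mean = 23262 / 76 = 306.0789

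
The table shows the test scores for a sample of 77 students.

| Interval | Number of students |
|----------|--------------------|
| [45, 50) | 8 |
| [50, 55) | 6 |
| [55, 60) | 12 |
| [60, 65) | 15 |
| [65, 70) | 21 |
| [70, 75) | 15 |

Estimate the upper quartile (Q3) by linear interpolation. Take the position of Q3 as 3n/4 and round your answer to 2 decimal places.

68.99

Cumulative frequencies: 8, 14, 26, 41, 62, 77
n = 77; position = 3n/4 = 57.75.
This falls in the class [65, 70): L = 65, F = 41, f = 21, h = 5.
Upper quartile ≈ 65 + ((57.75 − 41) / 21) × 5 = 68.9881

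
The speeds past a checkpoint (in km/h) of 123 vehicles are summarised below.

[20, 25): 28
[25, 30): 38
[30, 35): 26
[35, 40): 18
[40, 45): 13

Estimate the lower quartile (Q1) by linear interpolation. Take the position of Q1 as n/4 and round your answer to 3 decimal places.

25.362

Cumulative frequencies: 28, 66, 92, 110, 123
n = 123; position = n/4 = 30.75.
This falls in the class [25, 30): L = 25, F = 28, f = 38, h = 5.
Lower quartile ≈ 25 + ((30.75 − 28) / 38) × 5 = 25.3618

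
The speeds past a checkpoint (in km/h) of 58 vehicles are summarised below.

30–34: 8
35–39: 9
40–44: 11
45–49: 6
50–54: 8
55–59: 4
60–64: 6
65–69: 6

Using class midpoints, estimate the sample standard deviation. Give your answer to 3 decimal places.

11.328

Midpoints: 32, 37, 42, 47, 52, 57, 62, 67
n = 58, Σfm = 2751, mean = 47.4310
Σfm² = 137797
Σf(m − x̄)² = Σfm² − (Σfm)²/n = 137797 − 2751²/58 = 7314.2241
Sample variance = 7314.2241 / 57 = 128.3197
Standard deviation = √128.3197 = 11.3278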